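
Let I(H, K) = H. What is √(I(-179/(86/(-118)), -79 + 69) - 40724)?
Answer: I*√74844553/43 ≈ 201.19*I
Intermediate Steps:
√(I(-179/(86/(-118)), -79 + 69) - 40724) = √(-179/(86/(-118)) - 40724) = √(-179/(86*(-1/118)) - 40724) = √(-179/(-43/59) - 40724) = √(-179*(-59/43) - 40724) = √(10561/43 - 40724) = √(-1740571/43) = I*√74844553/43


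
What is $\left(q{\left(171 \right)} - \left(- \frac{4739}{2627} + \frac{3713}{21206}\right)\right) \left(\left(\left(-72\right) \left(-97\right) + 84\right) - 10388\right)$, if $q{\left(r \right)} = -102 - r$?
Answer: $\frac{25095194491380}{27854081} \approx 9.0095 \cdot 10^{5}$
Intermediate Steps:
$\left(q{\left(171 \right)} - \left(- \frac{4739}{2627} + \frac{3713}{21206}\right)\right) \left(\left(\left(-72\right) \left(-97\right) + 84\right) - 10388\right) = \left(\left(-102 - 171\right) - \left(- \frac{4739}{2627} + \frac{3713}{21206}\right)\right) \left(\left(\left(-72\right) \left(-97\right) + 84\right) - 10388\right) = \left(\left(-102 - 171\right) - - \frac{90741183}{55708162}\right) \left(\left(6984 + 84\right) - 10388\right) = \left(-273 + \left(\frac{4739}{2627} - \frac{3713}{21206}\right)\right) \left(7068 - 10388\right) = \left(-273 + \frac{90741183}{55708162}\right) \left(-3320\right) = \left(- \frac{15117587043}{55708162}\right) \left(-3320\right) = \frac{25095194491380}{27854081}$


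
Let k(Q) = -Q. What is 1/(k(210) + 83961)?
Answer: 1/83751 ≈ 1.1940e-5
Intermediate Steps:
1/(k(210) + 83961) = 1/(-1*210 + 83961) = 1/(-210 + 83961) = 1/83751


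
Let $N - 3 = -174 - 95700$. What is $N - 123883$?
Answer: $-219754$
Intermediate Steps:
$N = -95871$ ($N = 3 - 95874 = -95871$)
$N - 123883 = -95871 - 123883 = -219754$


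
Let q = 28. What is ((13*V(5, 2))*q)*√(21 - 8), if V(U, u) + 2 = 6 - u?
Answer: 728*√13 ≈ 2624.8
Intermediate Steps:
V(U, u) = 4 - u (V(U, u) = -2 + (6 - u) = 4 - u)
((13*V(5, 2))*q)*√(21 - 8) = ((13*(4 - 1*2))*28)*√(21 - 8) = ((13*(4 - 2))*28)*√13 = ((13*2)*28)*√13 = (26*28)*√13 = 728*√13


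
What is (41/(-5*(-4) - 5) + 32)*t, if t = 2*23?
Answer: 23966/15 ≈ 1597.7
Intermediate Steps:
t = 46
(41/(-5*(-4) - 5) + 32)*t = (41/(-5*(-4) - 5) + 32)*46 = (41/(20 - 5) + 32)*46 = (41/15 + 32)*46 = (521/15)*46 = 23966/15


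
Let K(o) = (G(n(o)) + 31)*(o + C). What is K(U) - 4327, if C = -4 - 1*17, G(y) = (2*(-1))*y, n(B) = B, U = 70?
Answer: -9668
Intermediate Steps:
G(y) = -2*y
C = -21 (C = -4 - 17 = -21)
K(o) = (-21 + o)*(31 - 2*o) (K(o) = (-2*o + 31)*(o - 21) = (31 - 2*o)*(-21 + o) = (-21 + o)*(31 - 2*o))
K(U) - 4327 = (-651 - 2*70² + 73*70) - 4327 = (-651 - 2*4900 + 5110) - 4327 = (-651 - 9800 + 5110) - 4327 = -5341 - 4327 = -9668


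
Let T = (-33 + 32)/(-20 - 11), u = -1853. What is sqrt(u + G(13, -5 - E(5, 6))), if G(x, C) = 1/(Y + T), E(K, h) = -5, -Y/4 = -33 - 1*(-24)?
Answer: I*sqrt(2311933090)/1117 ≈ 43.046*I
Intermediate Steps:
Y = 36 (Y = -4*(-33 - 1*(-24)) = -4*(-33 + 24) = -4*(-9) = 36)
T = 1/31 (T = -1/(-31) = -1*(-1/31) = 1/31 ≈ 0.032258)
G(x, C) = 31/1117 (G(x, C) = 1/(36 + 1/31) = 1/(1117/31) = 31/1117)
sqrt(u + G(13, -5 - E(5, 6))) = sqrt(-1853 + 31/1117) = sqrt(-2069770/1117) = I*sqrt(2311933090)/1117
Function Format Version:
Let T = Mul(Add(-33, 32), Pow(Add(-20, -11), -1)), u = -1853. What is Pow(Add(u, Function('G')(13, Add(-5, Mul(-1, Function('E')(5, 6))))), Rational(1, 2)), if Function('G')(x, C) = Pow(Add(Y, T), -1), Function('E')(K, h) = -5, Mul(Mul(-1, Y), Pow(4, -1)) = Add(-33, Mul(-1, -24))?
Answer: Mul(Rational(1, 1117), I, Pow(2311933090, Rational(1, 2))) ≈ Mul(43.046, I)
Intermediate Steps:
Y = 36 (Y = Mul(-4, Add(-33, Mul(-1, -24))) = Mul(-4, Add(-33, 24)) = Mul(-4, -9) = 36)
T = Rational(1, 31) (T = Mul(-1, Pow(-31, -1)) = Mul(-1, Rational(-1, 31)) = Rational(1, 31) ≈ 0.032258)
Function('G')(x, C) = Rational(31, 1117) (Function('G')(x, C) = Pow(Add(36, Rational(1, 31)), -1) = Pow(Rational(1117, 31), -1) = Rational(31, 1117))
Pow(Add(u, Function('G')(13, Add(-5, Mul(-1, Function('E')(5, 6))))), Rational(1, 2)) = Pow(Add(-1853, Rational(31, 1117)), Rational(1, 2)) = Pow(Rational(-2069770, 1117), Rational(1, 2)) = Mul(Rational(1, 1117), I, Pow(2311933090, Rational(1, 2)))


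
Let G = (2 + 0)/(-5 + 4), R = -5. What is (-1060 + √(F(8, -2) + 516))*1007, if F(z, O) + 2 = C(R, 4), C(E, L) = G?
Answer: -1067420 + 16112*√2 ≈ -1.0446e+6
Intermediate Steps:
G = -2 (G = 2/(-1) = 2*(-1) = -2)
C(E, L) = -2
F(z, O) = -4 (F(z, O) = -2 - 2 = -4)
(-1060 + √(F(8, -2) + 516))*1007 = (-1060 + √(-4 + 516))*1007 = (-1060 + √512)*1007 = (-1060 + 16*√2)*1007 = -1067420 + 16112*√2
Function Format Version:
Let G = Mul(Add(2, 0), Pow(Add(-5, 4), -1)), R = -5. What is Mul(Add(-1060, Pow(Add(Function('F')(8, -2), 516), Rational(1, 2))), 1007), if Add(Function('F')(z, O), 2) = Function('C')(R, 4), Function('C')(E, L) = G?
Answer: Add(-1067420, Mul(16112, Pow(2, Rational(1, 2)))) ≈ -1.0446e+6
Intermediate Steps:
G = -2 (G = Mul(2, Pow(-1, -1)) = Mul(2, -1) = -2)
Function('C')(E, L) = -2
Function('F')(z, O) = -4 (Function('F')(z, O) = Add(-2, -2) = -4)
Mul(Add(-1060, Pow(Add(Function('F')(8, -2), 516), Rational(1, 2))), 1007) = Mul(Add(-1060, Pow(Add(-4, 516), Rational(1, 2))), 1007) = Mul(Add(-1060, Pow(512, Rational(1, 2))), 1007) = Mul(Add(-1060, Mul(16, Pow(2, Rational(1, 2)))), 1007) = Add(-1067420, Mul(16112, Pow(2, Rational(1, 2))))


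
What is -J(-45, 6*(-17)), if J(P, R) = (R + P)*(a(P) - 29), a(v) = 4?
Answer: -3675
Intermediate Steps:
J(P, R) = -25*P - 25*R (J(P, R) = (R + P)*(4 - 29) = (P + R)*(-25) = -25*P - 25*R)
-J(-45, 6*(-17)) = -(-25*(-45) - 150*(-17)) = -(1125 - 25*(-102)) = -(1125 + 2550) = -1*3675 = -3675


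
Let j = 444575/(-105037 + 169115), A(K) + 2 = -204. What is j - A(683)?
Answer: 13644643/64078 ≈ 212.94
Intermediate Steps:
A(K) = -206 (A(K) = -2 - 204 = -206)
j = 444575/64078 ≈ 6.9380
j - A(683) = 444575/64078 - 1*(-206) = 444575/64078 + 206 = 13644643/64078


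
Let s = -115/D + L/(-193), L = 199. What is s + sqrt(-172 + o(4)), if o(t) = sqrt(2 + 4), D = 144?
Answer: -50851/27792 + I*sqrt(172 - sqrt(6)) ≈ -1.8297 + 13.021*I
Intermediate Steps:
o(t) = sqrt(6)
s = -50851/27792 (s = -115/144 + 199/(-193) = -115*1/144 + 199*(-1/193) = -115/144 - 199/193 = -50851/27792 ≈ -1.8297)
s + sqrt(-172 + o(4)) = -50851/27792 + sqrt(-172 + sqrt(6))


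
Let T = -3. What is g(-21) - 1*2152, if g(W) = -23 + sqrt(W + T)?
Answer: -2175 + 2*I*sqrt(6) ≈ -2175.0 + 4.899*I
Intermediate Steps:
g(W) = -23 + sqrt(-3 + W) (g(W) = -23 + sqrt(W - 3) = -23 + sqrt(-3 + W))
g(-21) - 1*2152 = (-23 + sqrt(-3 - 21)) - 1*2152 = (-23 + sqrt(-24)) - 2152 = (-23 + 2*I*sqrt(6)) - 2152 = -2175 + 2*I*sqrt(6)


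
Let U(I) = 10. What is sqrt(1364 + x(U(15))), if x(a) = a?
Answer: sqrt(1374) ≈ 37.068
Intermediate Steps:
sqrt(1364 + x(U(15))) = sqrt(1364 + 10) = sqrt(1374)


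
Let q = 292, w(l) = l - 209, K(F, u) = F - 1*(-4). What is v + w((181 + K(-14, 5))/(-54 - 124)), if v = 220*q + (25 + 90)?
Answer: 11417817/178 ≈ 64145.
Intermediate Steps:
K(F, u) = 4 + F (K(F, u) = F + 4 = 4 + F)
w(l) = -209 + l
v = 64355 (v = 220*292 + (25 + 90) = 64240 + 115 = 64355)
v + w((181 + K(-14, 5))/(-54 - 124)) = 64355 + (-209 + (181 + (4 - 14))/(-54 - 124)) = 64355 + (-209 + (181 - 10)/(-178)) = 64355 + (-209 + 171*(-1/178)) = 64355 + (-209 - 171/178) = 64355 - 37373/178 = 11417817/178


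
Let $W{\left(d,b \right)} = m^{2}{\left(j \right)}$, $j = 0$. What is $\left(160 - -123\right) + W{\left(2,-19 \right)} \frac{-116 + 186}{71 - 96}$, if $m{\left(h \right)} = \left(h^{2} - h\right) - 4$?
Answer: $\frac{1191}{5} \approx 238.2$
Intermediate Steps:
$m{\left(h \right)} = -4 + h^{2} - h$
$W{\left(d,b \right)} = 16$ ($W{\left(d,b \right)} = \left(-4 + 0^{2} - 0\right)^{2} = \left(-4 + 0 + 0\right)^{2} = \left(-4\right)^{2} = 16$)
$\left(160 - -123\right) + W{\left(2,-19 \right)} \frac{-116 + 186}{71 - 96} = \left(160 - -123\right) + 16 \frac{-116 + 186}{71 - 96} = \left(160 + 123\right) + 16 \frac{70}{-25} = 283 + 16 \cdot 70 \left(- \frac{1}{25}\right) = 283 + 16 \left(- \frac{14}{5}\right) = 283 - \frac{224}{5} = \frac{1191}{5}$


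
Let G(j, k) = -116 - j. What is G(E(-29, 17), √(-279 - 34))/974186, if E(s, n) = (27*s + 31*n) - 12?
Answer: 76/487093 ≈ 0.00015603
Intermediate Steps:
E(s, n) = -12 + 27*s + 31*n
G(E(-29, 17), √(-279 - 34))/974186 = (-116 - (-12 + 27*(-29) + 31*17))/974186 = (-116 - (-12 - 783 + 527))*(1/974186) = (-116 - 1*(-268))*(1/974186) = (-116 + 268)*(1/974186) = 152*(1/974186) = 76/487093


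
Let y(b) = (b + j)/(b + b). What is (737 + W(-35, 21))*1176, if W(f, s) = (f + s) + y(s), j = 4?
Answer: 850948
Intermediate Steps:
y(b) = (4 + b)/(2*b) (y(b) = (b + 4)/(b + b) = (4 + b)/((2*b)) = (4 + b)*(1/(2*b)) = (4 + b)/(2*b))
W(f, s) = f + s + (4 + s)/(2*s) (W(f, s) = (f + s) + (4 + s)/(2*s) = f + s + (4 + s)/(2*s))
(737 + W(-35, 21))*1176 = (737 + (½ - 35 + 21 + 2/21))*1176 = (737 - 563/42)*1176 = (30391/42)*1176 = 850948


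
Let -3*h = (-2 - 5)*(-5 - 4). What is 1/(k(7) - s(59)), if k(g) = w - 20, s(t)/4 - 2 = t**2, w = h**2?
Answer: -1/13511 ≈ -7.4014e-5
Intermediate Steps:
h = -21 (h = -(-2 - 5)*(-5 - 4)/3 = -(-7)*(-9)/3 = -1/3*63 = -21)
w = 441 (w = (-21)**2 = 441)
s(t) = 8 + 4*t**2
k(g) = 421 (k(g) = 441 - 20 = 421)
1/(k(7) - s(59)) = 1/(421 - (8 + 4*59**2)) = 1/(421 - (8 + 4*3481)) = 1/(421 - (8 + 13924)) = 1/(421 - 1*13932) = 1/(421 - 13932) = 1/(-13511) = -1/13511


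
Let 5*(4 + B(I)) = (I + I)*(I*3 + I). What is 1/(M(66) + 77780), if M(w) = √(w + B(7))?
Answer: 194450/15124320649 - 3*√390/30248641298 ≈ 1.2855e-5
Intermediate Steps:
B(I) = -4 + 8*I²/5 (B(I) = -4 + ((I + I)*(I*3 + I))/5 = -4 + ((2*I)*(3*I + I))/5 = -4 + ((2*I)*(4*I))/5 = -4 + (8*I²)/5 = -4 + 8*I²/5)
M(w) = √(372/5 + w) (M(w) = √(w + (-4 + (8/5)*7²)) = √(w + (-4 + (8/5)*49)) = √(w + (-4 + 392/5)) = √(w + 372/5) = √(372/5 + w))
1/(M(66) + 77780) = 1/(√(1860 + 25*66)/5 + 77780) = 1/(√(1860 + 1650)/5 + 77780) = 1/(√3510/5 + 77780) = 1/((3*√390)/5 + 77780) = 1/(3*√390/5 + 77780) = 1/(77780 + 3*√390/5)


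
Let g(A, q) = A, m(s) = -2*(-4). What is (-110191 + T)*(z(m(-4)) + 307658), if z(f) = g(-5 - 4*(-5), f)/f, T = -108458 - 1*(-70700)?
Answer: -364143766771/8 ≈ -4.5518e+10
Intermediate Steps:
m(s) = 8
T = -37758 (T = -108458 + 70700 = -37758)
z(f) = 15/f (z(f) = (-5 - 4*(-5))/f = (-5 + 20)/f = 15/f)
(-110191 + T)*(z(m(-4)) + 307658) = (-110191 - 37758)*(15/8 + 307658) = -147949*(15*(⅛) + 307658) = -147949*(15/8 + 307658) = -147949*2461279/8 = -364143766771/8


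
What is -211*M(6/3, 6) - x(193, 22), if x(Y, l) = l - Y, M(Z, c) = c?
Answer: -1095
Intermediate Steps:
-211*M(6/3, 6) - x(193, 22) = -211*6 - (22 - 1*193) = -1266 - (22 - 193) = -1266 - 1*(-171) = -1266 + 171 = -1095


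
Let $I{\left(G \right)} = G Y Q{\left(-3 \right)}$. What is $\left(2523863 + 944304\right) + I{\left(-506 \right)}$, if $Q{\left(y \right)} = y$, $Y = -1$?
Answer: $3466649$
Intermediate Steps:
$I{\left(G \right)} = 3 G$ ($I{\left(G \right)} = G \left(-1\right) \left(-3\right) = - G \left(-3\right) = 3 G$)
$\left(2523863 + 944304\right) + I{\left(-506 \right)} = \left(2523863 + 944304\right) + 3 \left(-506\right) = 3468167 - 1518 = 3466649$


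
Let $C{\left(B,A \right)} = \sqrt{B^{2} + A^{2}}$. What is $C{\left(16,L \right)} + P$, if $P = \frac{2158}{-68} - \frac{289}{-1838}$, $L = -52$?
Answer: $- \frac{493344}{15623} + 4 \sqrt{185} \approx 22.828$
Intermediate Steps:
$C{\left(B,A \right)} = \sqrt{A^{2} + B^{2}}$
$P = - \frac{493344}{15623}$ ($P = 2158 \left(- \frac{1}{68}\right) - - \frac{289}{1838} = - \frac{1079}{34} + \frac{289}{1838} = - \frac{493344}{15623} \approx -31.578$)
$C{\left(16,L \right)} + P = \sqrt{\left(-52\right)^{2} + 16^{2}} - \frac{493344}{15623} = \sqrt{2704 + 256} - \frac{493344}{15623} = \sqrt{2960} - \frac{493344}{15623} = 4 \sqrt{185} - \frac{493344}{15623} = - \frac{493344}{15623} + 4 \sqrt{185}$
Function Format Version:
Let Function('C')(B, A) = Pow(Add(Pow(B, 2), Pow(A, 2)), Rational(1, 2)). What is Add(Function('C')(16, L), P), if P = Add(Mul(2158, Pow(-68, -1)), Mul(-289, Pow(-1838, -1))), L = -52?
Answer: Add(Rational(-493344, 15623), Mul(4, Pow(185, Rational(1, 2)))) ≈ 22.828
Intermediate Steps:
Function('C')(B, A) = Pow(Add(Pow(A, 2), Pow(B, 2)), Rational(1, 2))
P = Rational(-493344, 15623) (P = Add(Mul(2158, Rational(-1, 68)), Mul(-289, Rational(-1, 1838))) = Add(Rational(-1079, 34), Rational(289, 1838)) = Rational(-493344, 15623) ≈ -31.578)
Add(Function('C')(16, L), P) = Add(Pow(Add(Pow(-52, 2), Pow(16, 2)), Rational(1, 2)), Rational(-493344, 15623)) = Add(Pow(Add(2704, 256), Rational(1, 2)), Rational(-493344, 15623)) = Add(Pow(2960, Rational(1, 2)), Rational(-493344, 15623)) = Add(Mul(4, Pow(185, Rational(1, 2))), Rational(-493344, 15623)) = Add(Rational(-493344, 15623), Mul(4, Pow(185, Rational(1, 2))))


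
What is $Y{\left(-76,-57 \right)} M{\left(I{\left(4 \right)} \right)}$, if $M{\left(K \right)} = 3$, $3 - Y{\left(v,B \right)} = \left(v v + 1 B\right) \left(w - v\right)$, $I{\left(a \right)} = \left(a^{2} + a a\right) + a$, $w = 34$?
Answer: $-1887261$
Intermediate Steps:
$I{\left(a \right)} = a + 2 a^{2}$ ($I{\left(a \right)} = \left(a^{2} + a^{2}\right) + a = 2 a^{2} + a = a + 2 a^{2}$)
$Y{\left(v,B \right)} = 3 - \left(34 - v\right) \left(B + v^{2}\right)$ ($Y{\left(v,B \right)} = 3 - \left(v v + 1 B\right) \left(34 - v\right) = 3 - \left(v^{2} + B\right) \left(34 - v\right) = 3 - \left(B + v^{2}\right) \left(34 - v\right) = 3 - \left(34 - v\right) \left(B + v^{2}\right)$)
$Y{\left(-76,-57 \right)} M{\left(I{\left(4 \right)} \right)} = \left(3 + \left(-76\right)^{3} - -1938 - 34 \left(-76\right)^{2} - -4332\right) 3 = \left(3 - 438976 + 1938 - 196384 + 4332\right) 3 = \left(-629087\right) 3 = -1887261$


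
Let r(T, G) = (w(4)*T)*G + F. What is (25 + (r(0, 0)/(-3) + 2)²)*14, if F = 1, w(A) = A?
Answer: 3500/9 ≈ 388.89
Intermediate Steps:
r(T, G) = 1 + 4*G*T (r(T, G) = (4*T)*G + 1 = 4*G*T + 1 = 1 + 4*G*T)
(25 + (r(0, 0)/(-3) + 2)²)*14 = (25 + ((1 + 4*0*0)/(-3) + 2)²)*14 = (25 + ((1 + 0)*(-⅓) + 2)²)*14 = (25 + (1*(-⅓) + 2)²)*14 = (25 + (-⅓ + 2)²)*14 = (25 + (5/3)²)*14 = (25 + 25/9)*14 = (250/9)*14 = 3500/9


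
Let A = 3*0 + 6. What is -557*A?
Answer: -3342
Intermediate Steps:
A = 6 (A = 0 + 6 = 6)
-557*A = -557*6 = -3342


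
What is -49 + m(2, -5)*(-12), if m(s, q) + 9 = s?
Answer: 35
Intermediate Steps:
m(s, q) = -9 + s
-49 + m(2, -5)*(-12) = -49 + (-9 + 2)*(-12) = -49 - 7*(-12) = -49 + 84 = 35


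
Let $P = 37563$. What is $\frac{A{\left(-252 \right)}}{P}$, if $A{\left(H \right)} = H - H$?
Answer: $0$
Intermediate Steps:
$A{\left(H \right)} = 0$
$\frac{A{\left(-252 \right)}}{P} = \frac{0}{37563} = 0 \cdot \frac{1}{37563} = 0$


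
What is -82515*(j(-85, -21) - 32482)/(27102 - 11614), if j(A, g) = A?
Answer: 2687266005/15488 ≈ 1.7351e+5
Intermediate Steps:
-82515*(j(-85, -21) - 32482)/(27102 - 11614) = -82515*(-85 - 32482)/(27102 - 11614) = -82515/(15488/(-32567)) = -82515/(15488*(-1/32567)) = -82515/(-15488/32567) = -82515*(-32567/15488) = 2687266005/15488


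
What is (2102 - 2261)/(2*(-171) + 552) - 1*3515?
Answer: -246103/70 ≈ -3515.8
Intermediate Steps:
(2102 - 2261)/(2*(-171) + 552) - 1*3515 = -159/(-342 + 552) - 3515 = -159/210 - 3515 = -159*1/210 - 3515 = -53/70 - 3515 = -246103/70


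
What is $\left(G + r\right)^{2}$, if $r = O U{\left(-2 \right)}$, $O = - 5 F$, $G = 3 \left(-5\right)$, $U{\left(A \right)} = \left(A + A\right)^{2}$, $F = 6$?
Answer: $245025$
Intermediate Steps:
$U{\left(A \right)} = 4 A^{2}$ ($U{\left(A \right)} = \left(2 A\right)^{2} = 4 A^{2}$)
$G = -15$
$O = -30$ ($O = \left(-5\right) 6 = -30$)
$r = -480$ ($r = - 30 \cdot 4 \left(-2\right)^{2} = - 30 \cdot 4 \cdot 4 = \left(-30\right) 16 = -480$)
$\left(G + r\right)^{2} = \left(-15 - 480\right)^{2} = \left(-495\right)^{2} = 245025$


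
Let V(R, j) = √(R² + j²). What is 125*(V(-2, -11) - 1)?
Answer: -125 + 625*√5 ≈ 1272.5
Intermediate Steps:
125*(V(-2, -11) - 1) = 125*(√((-2)² + (-11)²) - 1) = 125*(√(4 + 121) - 1) = 125*(√125 - 1) = 125*(5*√5 - 1) = 125*(-1 + 5*√5) = -125 + 625*√5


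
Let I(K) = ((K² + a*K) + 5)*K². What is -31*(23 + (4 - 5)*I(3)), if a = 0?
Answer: 3193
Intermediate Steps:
I(K) = K²*(5 + K²) (I(K) = ((K² + 0*K) + 5)*K² = ((K² + 0) + 5)*K² = (K² + 5)*K² = (5 + K²)*K² = K²*(5 + K²))
-31*(23 + (4 - 5)*I(3)) = -31*(23 + (4 - 5)*(3²*(5 + 3²))) = -31*(23 - 9*(5 + 9)) = -31*(23 - 9*14) = -31*(23 - 1*126) = -31*(23 - 126) = -31*(-103) = 3193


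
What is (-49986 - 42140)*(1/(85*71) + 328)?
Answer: -182361666606/6035 ≈ -3.0217e+7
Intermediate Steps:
(-49986 - 42140)*(1/(85*71) + 328) = -92126*(1/6035 + 328) = -92126*1979481/6035 = -182361666606/6035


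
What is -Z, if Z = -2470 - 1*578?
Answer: 3048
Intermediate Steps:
Z = -3048 (Z = -2470 - 578 = -3048)
-Z = -1*(-3048) = 3048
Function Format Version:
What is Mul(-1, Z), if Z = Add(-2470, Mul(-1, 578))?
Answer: 3048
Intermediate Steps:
Z = -3048 (Z = Add(-2470, -578) = -3048)
Mul(-1, Z) = Mul(-1, -3048) = 3048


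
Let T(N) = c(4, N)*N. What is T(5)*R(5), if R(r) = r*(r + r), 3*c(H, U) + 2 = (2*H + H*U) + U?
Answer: 7750/3 ≈ 2583.3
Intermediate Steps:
c(H, U) = -2/3 + U/3 + 2*H/3 + H*U/3 (c(H, U) = -2/3 + ((2*H + H*U) + U)/3 = -2/3 + (U + 2*H + H*U)/3 = -2/3 + (U/3 + 2*H/3 + H*U/3) = -2/3 + U/3 + 2*H/3 + H*U/3)
T(N) = N*(2 + 5*N/3) (T(N) = (-2/3 + N/3 + (2/3)*4 + (1/3)*4*N)*N = (-2/3 + N/3 + 8/3 + 4*N/3)*N = (2 + 5*N/3)*N = N*(2 + 5*N/3))
R(r) = 2*r**2 (R(r) = r*(2*r) = 2*r**2)
T(5)*R(5) = ((1/3)*5*(6 + 5*5))*(2*5**2) = ((1/3)*5*(6 + 25))*(2*25) = ((1/3)*5*31)*50 = (155/3)*50 = 7750/3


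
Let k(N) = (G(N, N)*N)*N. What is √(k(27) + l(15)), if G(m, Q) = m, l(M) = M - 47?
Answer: √19651 ≈ 140.18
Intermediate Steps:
l(M) = -47 + M
k(N) = N³ (k(N) = (N*N)*N = N²*N = N³)
√(k(27) + l(15)) = √(27³ + (-47 + 15)) = √(19683 - 32) = √19651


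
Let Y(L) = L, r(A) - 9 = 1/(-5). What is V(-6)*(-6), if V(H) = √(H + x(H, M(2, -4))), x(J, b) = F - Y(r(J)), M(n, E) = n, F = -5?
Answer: -18*I*√55/5 ≈ -26.698*I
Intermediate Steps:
r(A) = 44/5 (r(A) = 9 + 1/(-5) = 9 - ⅕ = 44/5)
x(J, b) = -69/5 (x(J, b) = -5 - 1*44/5 = -5 - 44/5 = -69/5)
V(H) = √(-69/5 + H) (V(H) = √(H - 69/5) = √(-69/5 + H))
V(-6)*(-6) = (√(-345 + 25*(-6))/5)*(-6) = (√(-345 - 150)/5)*(-6) = (√(-495)/5)*(-6) = ((3*I*√55)/5)*(-6) = (3*I*√55/5)*(-6) = -18*I*√55/5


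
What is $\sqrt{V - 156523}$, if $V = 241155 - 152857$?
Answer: $5 i \sqrt{2729} \approx 261.2 i$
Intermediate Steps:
$V = 88298$ ($V = 241155 - 152857 = 88298$)
$\sqrt{V - 156523} = \sqrt{88298 - 156523} = \sqrt{-68225} = 5 i \sqrt{2729}$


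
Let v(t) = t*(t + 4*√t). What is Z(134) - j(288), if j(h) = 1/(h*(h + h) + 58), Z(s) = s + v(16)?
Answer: 107201115/165946 ≈ 646.00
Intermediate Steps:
Z(s) = 512 + s (Z(s) = s + (16² + 4*16^(3/2)) = s + (256 + 4*64) = s + (256 + 256) = s + 512 = 512 + s)
j(h) = 1/(58 + 2*h²) (j(h) = 1/(h*(2*h) + 58) = 1/(2*h² + 58) = 1/(58 + 2*h²))
Z(134) - j(288) = (512 + 134) - 1/(2*(29 + 288²)) = 646 - 1/(2*(29 + 82944)) = 646 - 1/(2*82973) = 646 - 1*1/165946 = 646 - 1/165946 = 107201115/165946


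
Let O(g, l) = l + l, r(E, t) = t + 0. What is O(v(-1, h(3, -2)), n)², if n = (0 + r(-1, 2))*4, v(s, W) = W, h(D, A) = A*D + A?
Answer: 256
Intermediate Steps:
h(D, A) = A + A*D
r(E, t) = t
n = 8 (n = (0 + 2)*4 = 2*4 = 8)
O(g, l) = 2*l
O(v(-1, h(3, -2)), n)² = (2*8)² = 16² = 256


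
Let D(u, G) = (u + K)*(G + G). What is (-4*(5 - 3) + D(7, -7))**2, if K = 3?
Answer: 21904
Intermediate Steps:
D(u, G) = 2*G*(3 + u) (D(u, G) = (u + 3)*(G + G) = (3 + u)*(2*G) = 2*G*(3 + u))
(-4*(5 - 3) + D(7, -7))**2 = (-4*(5 - 3) + 2*(-7)*(3 + 7))**2 = (-4*2 + 2*(-7)*10)**2 = (-1*8 - 140)**2 = (-8 - 140)**2 = (-148)**2 = 21904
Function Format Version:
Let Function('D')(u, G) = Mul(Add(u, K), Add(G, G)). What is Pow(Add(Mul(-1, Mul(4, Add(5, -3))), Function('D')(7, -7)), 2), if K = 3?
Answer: 21904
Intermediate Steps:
Function('D')(u, G) = Mul(2, G, Add(3, u)) (Function('D')(u, G) = Mul(Add(u, 3), Add(G, G)) = Mul(Add(3, u), Mul(2, G)) = Mul(2, G, Add(3, u)))
Pow(Add(Mul(-1, Mul(4, Add(5, -3))), Function('D')(7, -7)), 2) = Pow(Add(Mul(-1, Mul(4, Add(5, -3))), Mul(2, -7, Add(3, 7))), 2) = Pow(Add(Mul(-1, Mul(4, 2)), Mul(2, -7, 10)), 2) = Pow(Add(Mul(-1, 8), -140), 2) = Pow(Add(-8, -140), 2) = Pow(-148, 2) = 21904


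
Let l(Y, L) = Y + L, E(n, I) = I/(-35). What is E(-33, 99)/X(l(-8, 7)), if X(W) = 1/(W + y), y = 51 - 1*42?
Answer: -792/35 ≈ -22.629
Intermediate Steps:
E(n, I) = -I/35 (E(n, I) = I*(-1/35) = -I/35)
l(Y, L) = L + Y
y = 9 (y = 51 - 42 = 9)
X(W) = 1/(9 + W) (X(W) = 1/(W + 9) = 1/(9 + W))
E(-33, 99)/X(l(-8, 7)) = (-1/35*99)/(1/(9 + (7 - 8))) = -99/(35*(1/(9 - 1))) = -99/(35*(1/8)) = -99/(35*1/8) = -99/35*8 = -792/35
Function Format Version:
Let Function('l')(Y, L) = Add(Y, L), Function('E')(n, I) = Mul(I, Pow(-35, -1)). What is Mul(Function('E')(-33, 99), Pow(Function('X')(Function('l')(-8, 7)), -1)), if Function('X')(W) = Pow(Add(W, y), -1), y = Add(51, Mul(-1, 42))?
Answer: Rational(-792, 35) ≈ -22.629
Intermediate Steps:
Function('E')(n, I) = Mul(Rational(-1, 35), I) (Function('E')(n, I) = Mul(I, Rational(-1, 35)) = Mul(Rational(-1, 35), I))
Function('l')(Y, L) = Add(L, Y)
y = 9 (y = Add(51, -42) = 9)
Function('X')(W) = Pow(Add(9, W), -1) (Function('X')(W) = Pow(Add(W, 9), -1) = Pow(Add(9, W), -1))
Mul(Function('E')(-33, 99), Pow(Function('X')(Function('l')(-8, 7)), -1)) = Mul(Mul(Rational(-1, 35), 99), Pow(Pow(Add(9, Add(7, -8)), -1), -1)) = Mul(Rational(-99, 35), Pow(Pow(Add(9, -1), -1), -1)) = Mul(Rational(-99, 35), Pow(Pow(8, -1), -1)) = Mul(Rational(-99, 35), Pow(Rational(1, 8), -1)) = Mul(Rational(-99, 35), 8) = Rational(-792, 35)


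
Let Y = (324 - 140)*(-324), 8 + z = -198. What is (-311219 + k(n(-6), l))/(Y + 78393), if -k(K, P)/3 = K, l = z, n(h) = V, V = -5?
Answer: -311204/18777 ≈ -16.574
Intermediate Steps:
n(h) = -5
z = -206 (z = -8 - 198 = -206)
l = -206
Y = -59616 (Y = 184*(-324) = -59616)
k(K, P) = -3*K
(-311219 + k(n(-6), l))/(Y + 78393) = (-311219 - 3*(-5))/(-59616 + 78393) = (-311219 + 15)/18777 = -311204*1/18777 = -311204/18777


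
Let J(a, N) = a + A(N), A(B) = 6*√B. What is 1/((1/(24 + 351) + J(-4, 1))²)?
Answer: 140625/564001 ≈ 0.24933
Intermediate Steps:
J(a, N) = a + 6*√N
1/((1/(24 + 351) + J(-4, 1))²) = 1/((1/(24 + 351) + (-4 + 6*√1))²) = 1/((1/375 + (-4 + 6*1))²) = 1/((1/375 + (-4 + 6))²) = 1/((1/375 + 2)²) = 1/((751/375)²) = 1/(564001/140625) = 140625/564001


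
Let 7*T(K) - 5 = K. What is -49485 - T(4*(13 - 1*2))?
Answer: -49492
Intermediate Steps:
T(K) = 5/7 + K/7
-49485 - T(4*(13 - 1*2)) = -49485 - (5/7 + (4*(13 - 1*2))/7) = -49485 - (5/7 + (4*(13 - 2))/7) = -49485 - (5/7 + (4*11)/7) = -49485 - (5/7 + (1/7)*44) = -49485 - (5/7 + 44/7) = -49485 - 1*7 = -49485 - 7 = -49492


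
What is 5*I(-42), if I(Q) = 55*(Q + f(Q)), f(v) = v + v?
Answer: -34650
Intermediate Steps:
f(v) = 2*v
I(Q) = 165*Q (I(Q) = 55*(Q + 2*Q) = 55*(3*Q) = 165*Q)
5*I(-42) = 5*(165*(-42)) = 5*(-6930) = -34650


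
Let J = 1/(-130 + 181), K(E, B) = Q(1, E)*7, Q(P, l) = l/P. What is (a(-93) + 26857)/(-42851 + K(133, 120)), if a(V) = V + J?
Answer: -272993/427584 ≈ -0.63845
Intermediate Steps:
K(E, B) = 7*E (K(E, B) = (E/1)*7 = (E*1)*7 = E*7 = 7*E)
J = 1/51 ≈ 0.019608
a(V) = 1/51 + V (a(V) = V + 1/51 = 1/51 + V)
(a(-93) + 26857)/(-42851 + K(133, 120)) = ((1/51 - 93) + 26857)/(-42851 + 7*133) = (-4742/51 + 26857)/(-42851 + 931) = (1364965/51)/(-41920) = (1364965/51)*(-1/41920) = -272993/427584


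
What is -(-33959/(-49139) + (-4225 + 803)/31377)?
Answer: -897377885/1541834403 ≈ -0.58202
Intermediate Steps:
-(-33959/(-49139) + (-4225 + 803)/31377) = -(-33959*(-1/49139) - 3422*1/31377) = -(33959/49139 - 3422/31377) = -1*897377885/1541834403 = -897377885/1541834403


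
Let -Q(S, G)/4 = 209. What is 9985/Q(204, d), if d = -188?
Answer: -9985/836 ≈ -11.944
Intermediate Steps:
Q(S, G) = -836 (Q(S, G) = -4*209 = -836)
9985/Q(204, d) = 9985/(-836) = 9985*(-1/836) = -9985/836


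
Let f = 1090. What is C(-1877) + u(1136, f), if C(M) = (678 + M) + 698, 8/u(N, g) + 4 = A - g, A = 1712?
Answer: -154805/309 ≈ -500.99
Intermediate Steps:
u(N, g) = 8/(1708 - g) (u(N, g) = 8/(-4 + (1712 - g)) = 8/(1708 - g))
C(M) = 1376 + M
C(-1877) + u(1136, f) = (1376 - 1877) - 8/(-1708 + 1090) = -501 - 8/(-618) = -501 - 8*(-1/618) = -501 + 4/309 = -154805/309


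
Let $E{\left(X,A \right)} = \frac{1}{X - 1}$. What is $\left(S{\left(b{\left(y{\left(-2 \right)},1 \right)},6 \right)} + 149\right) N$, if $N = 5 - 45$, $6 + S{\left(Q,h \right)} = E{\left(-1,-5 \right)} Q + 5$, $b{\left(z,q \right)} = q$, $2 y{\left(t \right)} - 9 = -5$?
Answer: $-5900$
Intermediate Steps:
$y{\left(t \right)} = 2$ ($y{\left(t \right)} = \frac{9}{2} + \frac{1}{2} \left(-5\right) = \frac{9}{2} - \frac{5}{2} = 2$)
$E{\left(X,A \right)} = \frac{1}{-1 + X}$
$S{\left(Q,h \right)} = -1 - \frac{Q}{2}$ ($S{\left(Q,h \right)} = -6 + \left(\frac{Q}{-1 - 1} + 5\right) = -6 + \left(\frac{Q}{-2} + 5\right) = -6 - \left(-5 + \frac{Q}{2}\right) = -1 - \frac{Q}{2}$)
$N = -40$
$\left(S{\left(b{\left(y{\left(-2 \right)},1 \right)},6 \right)} + 149\right) N = \left(\left(-1 - \frac{1}{2}\right) + 149\right) \left(-40\right) = \left(- \frac{3}{2} + 149\right) \left(-40\right) = \frac{295}{2} \left(-40\right) = -5900$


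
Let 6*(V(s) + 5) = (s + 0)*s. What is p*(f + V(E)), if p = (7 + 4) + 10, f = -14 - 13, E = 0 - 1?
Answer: -1337/2 ≈ -668.50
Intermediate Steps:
E = -1
f = -27
V(s) = -5 + s²/6 (V(s) = -5 + ((s + 0)*s)/6 = -5 + (s*s)/6 = -5 + s²/6)
p = 21 (p = 11 + 10 = 21)
p*(f + V(E)) = 21*(-27 + (-5 + (⅙)*(-1)²)) = 21*(-27 + (-5 + (⅙)*1)) = 21*(-27 + (-5 + ⅙)) = 21*(-27 - 29/6) = 21*(-191/6) = -1337/2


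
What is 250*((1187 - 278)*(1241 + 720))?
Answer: 445637250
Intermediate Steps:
250*((1187 - 278)*(1241 + 720)) = 250*(909*1961) = 250*1782549 = 445637250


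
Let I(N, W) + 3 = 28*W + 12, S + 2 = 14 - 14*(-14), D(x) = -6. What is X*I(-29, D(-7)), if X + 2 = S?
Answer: -32754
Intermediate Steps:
S = 208 (S = -2 + (14 - 14*(-14)) = -2 + (14 + 196) = -2 + 210 = 208)
I(N, W) = 9 + 28*W (I(N, W) = -3 + (28*W + 12) = -3 + (12 + 28*W) = 9 + 28*W)
X = 206 (X = -2 + 208 = 206)
X*I(-29, D(-7)) = 206*(9 + 28*(-6)) = 206*(9 - 168) = 206*(-159) = -32754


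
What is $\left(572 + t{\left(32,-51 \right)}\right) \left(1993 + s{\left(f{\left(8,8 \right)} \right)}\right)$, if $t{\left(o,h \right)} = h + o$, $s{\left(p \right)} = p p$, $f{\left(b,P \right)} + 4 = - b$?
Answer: $1181761$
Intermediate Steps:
$f{\left(b,P \right)} = -4 - b$
$s{\left(p \right)} = p^{2}$
$\left(572 + t{\left(32,-51 \right)}\right) \left(1993 + s{\left(f{\left(8,8 \right)} \right)}\right) = \left(572 + \left(-51 + 32\right)\right) \left(1993 + \left(-4 - 8\right)^{2}\right) = \left(572 - 19\right) \left(1993 + \left(-4 - 8\right)^{2}\right) = 553 \left(1993 + \left(-12\right)^{2}\right) = 553 \left(1993 + 144\right) = 553 \cdot 2137 = 1181761$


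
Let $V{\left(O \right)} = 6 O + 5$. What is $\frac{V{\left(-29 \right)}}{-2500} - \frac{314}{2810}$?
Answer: $- \frac{31011}{702500} \approx -0.044144$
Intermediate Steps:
$V{\left(O \right)} = 5 + 6 O$
$\frac{V{\left(-29 \right)}}{-2500} - \frac{314}{2810} = \frac{5 + 6 \left(-29\right)}{-2500} - \frac{314}{2810} = \left(5 - 174\right) \left(- \frac{1}{2500}\right) - \frac{157}{1405} = \left(-169\right) \left(- \frac{1}{2500}\right) - \frac{157}{1405} = \frac{169}{2500} - \frac{157}{1405} = - \frac{31011}{702500}$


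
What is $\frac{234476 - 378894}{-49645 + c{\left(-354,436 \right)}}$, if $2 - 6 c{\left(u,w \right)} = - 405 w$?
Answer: $\frac{216627}{30322} \approx 7.1442$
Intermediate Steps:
$c{\left(u,w \right)} = \frac{1}{3} + \frac{135 w}{2}$ ($c{\left(u,w \right)} = \frac{1}{3} - \frac{\left(-405\right) w}{6} = \frac{1}{3} + \frac{135 w}{2}$)
$\frac{234476 - 378894}{-49645 + c{\left(-354,436 \right)}} = \frac{234476 - 378894}{-49645 + \left(\frac{1}{3} + \frac{135}{2} \cdot 436\right)} = - \frac{144418}{-49645 + \left(\frac{1}{3} + 29430\right)} = - \frac{144418}{-49645 + \frac{88291}{3}} = - \frac{144418}{- \frac{60644}{3}} = \left(-144418\right) \left(- \frac{3}{60644}\right) = \frac{216627}{30322}$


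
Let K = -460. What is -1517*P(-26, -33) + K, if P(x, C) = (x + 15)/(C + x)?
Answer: -43827/59 ≈ -742.83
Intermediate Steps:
P(x, C) = (15 + x)/(C + x)
-1517*P(-26, -33) + K = -1517*(15 - 26)/(-33 - 26) - 460 = -1517*(-11)/(-59) - 460 = -(-1517)*(-11)/59 - 460 = -1517*11/59 - 460 = -16687/59 - 460 = -43827/59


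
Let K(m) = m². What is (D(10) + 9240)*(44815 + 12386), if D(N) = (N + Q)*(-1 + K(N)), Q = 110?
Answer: 1208085120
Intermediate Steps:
D(N) = (-1 + N²)*(110 + N) (D(N) = (N + 110)*(-1 + N²) = (110 + N)*(-1 + N²) = (-1 + N²)*(110 + N))
(D(10) + 9240)*(44815 + 12386) = ((-110 + 10³ - 1*10 + 110*10²) + 9240)*(44815 + 12386) = ((-110 + 1000 - 10 + 110*100) + 9240)*57201 = ((-110 + 1000 - 10 + 11000) + 9240)*57201 = (11880 + 9240)*57201 = 21120*57201 = 1208085120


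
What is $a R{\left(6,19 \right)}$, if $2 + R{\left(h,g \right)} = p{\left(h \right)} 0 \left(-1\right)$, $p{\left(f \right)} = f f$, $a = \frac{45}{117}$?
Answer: $- \frac{10}{13} \approx -0.76923$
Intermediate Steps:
$a = \frac{5}{13}$ ($a = 45 \cdot \frac{1}{117} = \frac{5}{13} \approx 0.38462$)
$p{\left(f \right)} = f^{2}$
$R{\left(h,g \right)} = -2$ ($R{\left(h,g \right)} = -2 + h^{2} \cdot 0 \left(-1\right) = -2 + 0 \left(-1\right) = -2 + 0 = -2$)
$a R{\left(6,19 \right)} = \frac{5}{13} \left(-2\right) = - \frac{10}{13}$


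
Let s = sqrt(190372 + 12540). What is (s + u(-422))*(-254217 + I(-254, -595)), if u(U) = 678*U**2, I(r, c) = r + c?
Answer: -30796911662832 - 1020264*sqrt(12682) ≈ -3.0797e+13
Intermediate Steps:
I(r, c) = c + r
s = 4*sqrt(12682) (s = sqrt(202912) = 4*sqrt(12682) ≈ 450.46)
(s + u(-422))*(-254217 + I(-254, -595)) = (4*sqrt(12682) + 678*(-422)**2)*(-254217 + (-595 - 254)) = (4*sqrt(12682) + 678*178084)*(-254217 - 849) = (4*sqrt(12682) + 120740952)*(-255066) = (120740952 + 4*sqrt(12682))*(-255066) = -30796911662832 - 1020264*sqrt(12682)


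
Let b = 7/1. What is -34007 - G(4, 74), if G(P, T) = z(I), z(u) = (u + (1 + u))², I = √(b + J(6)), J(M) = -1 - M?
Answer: -34008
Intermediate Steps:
b = 7 (b = 7*1 = 7)
I = 0 (I = √(7 + (-1 - 1*6)) = √(7 + (-1 - 6)) = √(7 - 7) = √0 = 0)
z(u) = (1 + 2*u)²
G(P, T) = 1 (G(P, T) = (1 + 2*0)² = (1 + 0)² = 1² = 1)
-34007 - G(4, 74) = -34007 - 1*1 = -34007 - 1 = -34008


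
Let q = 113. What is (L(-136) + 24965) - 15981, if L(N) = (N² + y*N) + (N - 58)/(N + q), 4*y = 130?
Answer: 530574/23 ≈ 23068.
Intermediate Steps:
y = 65/2 (y = (¼)*130 = 65/2 ≈ 32.500)
L(N) = N² + 65*N/2 + (-58 + N)/(113 + N) (L(N) = (N² + 65*N/2) + (N - 58)/(N + 113) = (N² + 65*N/2) + (-58 + N)/(113 + N) = N² + 65*N/2 + (-58 + N)/(113 + N))
(L(-136) + 24965) - 15981 = ((-116 + 2*(-136)³ + 291*(-136)² + 7347*(-136))/(2*(113 - 136)) + 24965) - 15981 = ((½)*(-116 + 2*(-2515456) + 291*18496 - 999192)/(-23) + 24965) - 15981 = ((½)*(-1/23)*(-116 - 5030912 + 5382336 - 999192) + 24965) - 15981 = ((½)*(-1/23)*(-647884) + 24965) - 15981 = (323942/23 + 24965) - 15981 = 898137/23 - 15981 = 530574/23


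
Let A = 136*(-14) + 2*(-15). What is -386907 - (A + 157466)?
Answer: -542439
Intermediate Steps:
A = -1934 (A = -1904 - 30 = -1934)
-386907 - (A + 157466) = -386907 - (-1934 + 157466) = -386907 - 1*155532 = -386907 - 155532 = -542439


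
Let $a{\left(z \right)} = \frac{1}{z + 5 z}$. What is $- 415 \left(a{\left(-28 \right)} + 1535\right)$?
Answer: $- \frac{107019785}{168} \approx -6.3702 \cdot 10^{5}$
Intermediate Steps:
$a{\left(z \right)} = \frac{1}{6 z}$
$- 415 \left(a{\left(-28 \right)} + 1535\right) = - 415 \left(\frac{1}{6 \left(-28\right)} + 1535\right) = - 415 \left(\frac{1}{6} \left(- \frac{1}{28}\right) + 1535\right) = - 415 \left(- \frac{1}{168} + 1535\right) = \left(-415\right) \frac{257879}{168} = - \frac{107019785}{168}$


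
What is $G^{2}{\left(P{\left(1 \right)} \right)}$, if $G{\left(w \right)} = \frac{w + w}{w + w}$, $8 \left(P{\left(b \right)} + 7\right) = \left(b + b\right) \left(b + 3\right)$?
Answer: $1$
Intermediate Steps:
$P{\left(b \right)} = -7 + \frac{b \left(3 + b\right)}{4}$ ($P{\left(b \right)} = -7 + \frac{\left(b + b\right) \left(b + 3\right)}{8} = -7 + \frac{2 b \left(3 + b\right)}{8} = -7 + \frac{b \left(3 + b\right)}{4}$)
$G{\left(w \right)} = 1$ ($G{\left(w \right)} = \frac{2 w}{2 w} = 2 w \frac{1}{2 w} = 1$)
$G^{2}{\left(P{\left(1 \right)} \right)} = 1^{2} = 1$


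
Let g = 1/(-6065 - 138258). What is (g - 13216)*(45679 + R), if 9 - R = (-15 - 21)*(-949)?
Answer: -21980563789956/144323 ≈ -1.5230e+8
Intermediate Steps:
g = -1/144323 (g = 1/(-144323) = -1/144323 ≈ -6.9289e-6)
R = -34155 (R = 9 - (-15 - 21)*(-949) = 9 - (-36)*(-949) = 9 - 1*34164 = 9 - 34164 = -34155)
(g - 13216)*(45679 + R) = (-1/144323 - 13216)*(45679 - 34155) = -1907372769/144323*11524 = -21980563789956/144323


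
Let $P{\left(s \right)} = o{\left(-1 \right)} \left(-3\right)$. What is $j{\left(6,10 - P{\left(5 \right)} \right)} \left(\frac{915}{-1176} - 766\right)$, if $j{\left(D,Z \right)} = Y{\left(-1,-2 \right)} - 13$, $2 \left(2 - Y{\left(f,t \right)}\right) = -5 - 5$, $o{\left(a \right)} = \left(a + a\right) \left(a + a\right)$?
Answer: $\frac{901731}{196} \approx 4600.7$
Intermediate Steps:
$o{\left(a \right)} = 4 a^{2}$ ($o{\left(a \right)} = 2 a 2 a = 4 a^{2}$)
$P{\left(s \right)} = -12$ ($P{\left(s \right)} = 4 \left(-1\right)^{2} \left(-3\right) = 4 \cdot 1 \left(-3\right) = 4 \left(-3\right) = -12$)
$Y{\left(f,t \right)} = 7$ ($Y{\left(f,t \right)} = 2 - \frac{-5 - 5}{2} = 2 - -5 = 2 + 5 = 7$)
$j{\left(D,Z \right)} = -6$ ($j{\left(D,Z \right)} = 7 - 13 = -6$)
$j{\left(6,10 - P{\left(5 \right)} \right)} \left(\frac{915}{-1176} - 766\right) = - 6 \left(\frac{915}{-1176} - 766\right) = - 6 \left(915 \left(- \frac{1}{1176}\right) - 766\right) = - 6 \left(- \frac{305}{392} - 766\right) = \left(-6\right) \left(- \frac{300577}{392}\right) = \frac{901731}{196}$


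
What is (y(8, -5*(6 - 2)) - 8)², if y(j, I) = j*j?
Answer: 3136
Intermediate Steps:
y(j, I) = j²
(y(8, -5*(6 - 2)) - 8)² = (8² - 8)² = (64 - 8)² = 56² = 3136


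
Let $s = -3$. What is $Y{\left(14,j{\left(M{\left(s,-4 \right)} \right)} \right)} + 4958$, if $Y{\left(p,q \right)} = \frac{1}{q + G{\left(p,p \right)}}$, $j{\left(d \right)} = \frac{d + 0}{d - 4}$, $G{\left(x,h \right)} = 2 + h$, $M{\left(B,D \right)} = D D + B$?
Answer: $\frac{778415}{157} \approx 4958.1$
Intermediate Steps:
$M{\left(B,D \right)} = B + D^{2}$ ($M{\left(B,D \right)} = D^{2} + B = B + D^{2}$)
$j{\left(d \right)} = \frac{d}{-4 + d}$
$Y{\left(p,q \right)} = \frac{1}{2 + p + q}$ ($Y{\left(p,q \right)} = \frac{1}{q + \left(2 + p\right)} = \frac{1}{2 + p + q}$)
$Y{\left(14,j{\left(M{\left(s,-4 \right)} \right)} \right)} + 4958 = \frac{1}{2 + 14 + \frac{-3 + \left(-4\right)^{2}}{-4 - \left(3 - \left(-4\right)^{2}\right)}} + 4958 = \frac{1}{2 + 14 + \frac{-3 + 16}{-4 + \left(-3 + 16\right)}} + 4958 = \frac{1}{2 + 14 + \frac{13}{-4 + 13}} + 4958 = \frac{1}{2 + 14 + \frac{13}{9}} + 4958 = \frac{1}{\frac{157}{9}} + 4958 = \frac{9}{157} + 4958 = \frac{778415}{157}$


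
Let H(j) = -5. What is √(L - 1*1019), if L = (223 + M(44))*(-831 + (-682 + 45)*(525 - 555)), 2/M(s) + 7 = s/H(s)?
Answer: 2*√6354717577/79 ≈ 2018.1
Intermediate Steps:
M(s) = 2/(-7 - s/5) (M(s) = 2/(-7 + s/(-5)) = 2/(-7 + s*(-⅕)) = 2/(-7 - s/5))
L = 321838353/79 (L = (223 - 10/(35 + 44))*(-831 + (-682 + 45)*(525 - 555)) = (223 - 10/79)*(-831 - 637*(-30)) = (223 - 10*1/79)*(-831 + 19110) = (223 - 10/79)*18279 = (17607/79)*18279 = 321838353/79 ≈ 4.0739e+6)
√(L - 1*1019) = √(321838353/79 - 1*1019) = √(321838353/79 - 1019) = √(321757852/79) = 2*√6354717577/79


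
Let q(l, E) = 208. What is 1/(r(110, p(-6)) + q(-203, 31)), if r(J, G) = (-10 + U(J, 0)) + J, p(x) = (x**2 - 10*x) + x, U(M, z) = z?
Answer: 1/308 ≈ 0.0032468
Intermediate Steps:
p(x) = x**2 - 9*x
r(J, G) = -10 + J (r(J, G) = (-10 + 0) + J = -10 + J)
1/(r(110, p(-6)) + q(-203, 31)) = 1/((-10 + 110) + 208) = 1/(100 + 208) = 1/308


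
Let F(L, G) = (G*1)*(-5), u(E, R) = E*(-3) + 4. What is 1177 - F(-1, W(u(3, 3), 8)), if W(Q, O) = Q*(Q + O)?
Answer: 1102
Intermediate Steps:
u(E, R) = 4 - 3*E (u(E, R) = -3*E + 4 = 4 - 3*E)
W(Q, O) = Q*(O + Q)
F(L, G) = -5*G (F(L, G) = G*(-5) = -5*G)
1177 - F(-1, W(u(3, 3), 8)) = 1177 - (-5)*(4 - 3*3)*(8 + (4 - 3*3)) = 1177 - (-5)*(4 - 9)*(8 + (4 - 9)) = 1177 - (-5)*(-5*(8 - 5)) = 1177 - (-5)*(-5*3) = 1177 - (-5)*(-15) = 1177 - 1*75 = 1177 - 75 = 1102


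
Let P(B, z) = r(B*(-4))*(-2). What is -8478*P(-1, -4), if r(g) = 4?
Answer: 67824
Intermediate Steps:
P(B, z) = -8 (P(B, z) = 4*(-2) = -8)
-8478*P(-1, -4) = -8478*(-8) = 67824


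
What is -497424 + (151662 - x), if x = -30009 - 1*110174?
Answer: -205579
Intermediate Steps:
x = -140183 (x = -30009 - 110174 = -140183)
-497424 + (151662 - x) = -497424 + (151662 - 1*(-140183)) = -497424 + (151662 + 140183) = -497424 + 291845 = -205579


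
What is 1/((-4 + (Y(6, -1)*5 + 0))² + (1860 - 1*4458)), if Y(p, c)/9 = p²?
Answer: 1/2608858 ≈ 3.8331e-7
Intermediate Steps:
Y(p, c) = 9*p²
1/((-4 + (Y(6, -1)*5 + 0))² + (1860 - 1*4458)) = 1/((-4 + ((9*6²)*5 + 0))² + (1860 - 1*4458)) = 1/((-4 + ((9*36)*5 + 0))² + (1860 - 4458)) = 1/((-4 + (324*5 + 0))² - 2598) = 1/((-4 + (1620 + 0))² - 2598) = 1/((-4 + 1620)² - 2598) = 1/(1616² - 2598) = 1/(2611456 - 2598) = 1/2608858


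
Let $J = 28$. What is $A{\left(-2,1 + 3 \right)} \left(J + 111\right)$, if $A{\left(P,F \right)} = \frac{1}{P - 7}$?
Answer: $- \frac{139}{9} \approx -15.444$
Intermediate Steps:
$A{\left(P,F \right)} = \frac{1}{-7 + P}$
$A{\left(-2,1 + 3 \right)} \left(J + 111\right) = \frac{28 + 111}{-7 - 2} = \frac{1}{-9} \cdot 139 = \left(- \frac{1}{9}\right) 139 = - \frac{139}{9}$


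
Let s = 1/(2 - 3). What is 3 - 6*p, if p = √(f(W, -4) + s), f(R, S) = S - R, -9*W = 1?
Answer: 3 - 4*I*√11 ≈ 3.0 - 13.266*I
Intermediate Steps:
W = -⅑ (W = -⅑*1 = -⅑ ≈ -0.11111)
s = -1 (s = 1/(-1) = -1)
p = 2*I*√11/3 (p = √((-4 - 1*(-⅑)) - 1) = √((-4 + ⅑) - 1) = √(-35/9 - 1) = √(-44/9) = 2*I*√11/3 ≈ 2.2111*I)
3 - 6*p = 3 - 4*I*√11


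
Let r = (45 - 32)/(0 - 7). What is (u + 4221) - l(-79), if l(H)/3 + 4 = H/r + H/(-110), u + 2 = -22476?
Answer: -26275921/1430 ≈ -18375.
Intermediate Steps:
u = -22478 (u = -2 - 22476 = -22478)
r = -13/7 (r = 13/(-7) = 13*(-1/7) = -13/7 ≈ -1.8571)
l(H) = -12 - 2349*H/1430 (l(H) = -12 + 3*(H/(-13/7) + H/(-110)) = -12 + 3*(H*(-7/13) + H*(-1/110)) = -12 + 3*(-7*H/13 - H/110) = -12 + 3*(-783*H/1430) = -12 - 2349*H/1430)
(u + 4221) - l(-79) = (-22478 + 4221) - (-12 - 2349/1430*(-79)) = -18257 - (-12 + 185571/1430) = -18257 - 1*168411/1430 = -18257 - 168411/1430 = -26275921/1430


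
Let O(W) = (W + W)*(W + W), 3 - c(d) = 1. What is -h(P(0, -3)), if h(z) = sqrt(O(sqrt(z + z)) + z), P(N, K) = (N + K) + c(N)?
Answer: -3*I ≈ -3.0*I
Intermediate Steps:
c(d) = 2 (c(d) = 3 - 1*1 = 3 - 1 = 2)
O(W) = 4*W**2 (O(W) = (2*W)*(2*W) = 4*W**2)
P(N, K) = 2 + K + N (P(N, K) = (N + K) + 2 = (K + N) + 2 = 2 + K + N)
h(z) = 3*sqrt(z) (h(z) = sqrt(4*(sqrt(z + z))**2 + z) = sqrt(4*(sqrt(2*z))**2 + z) = sqrt(4*(sqrt(2)*sqrt(z))**2 + z) = sqrt(4*(2*z) + z) = sqrt(8*z + z) = sqrt(9*z) = 3*sqrt(z))
-h(P(0, -3)) = -3*sqrt(2 - 3 + 0) = -3*sqrt(-1) = -3*I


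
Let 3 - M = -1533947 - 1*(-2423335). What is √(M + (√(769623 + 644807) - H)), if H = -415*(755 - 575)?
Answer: √(-814685 + √1414430) ≈ 901.94*I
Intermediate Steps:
H = -74700 (H = -415*180 = -74700)
M = -889385 (M = 3 - (-1533947 - 1*(-2423335)) = 3 - (-1533947 + 2423335) = 3 - 1*889388 = 3 - 889388 = -889385)
√(M + (√(769623 + 644807) - H)) = √(-889385 + (√(769623 + 644807) - 1*(-74700))) = √(-889385 + (√1414430 + 74700)) = √(-889385 + (74700 + √1414430)) = √(-814685 + √1414430)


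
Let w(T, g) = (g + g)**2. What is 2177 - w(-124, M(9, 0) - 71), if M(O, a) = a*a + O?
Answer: -13199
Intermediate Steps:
M(O, a) = O + a**2 (M(O, a) = a**2 + O = O + a**2)
w(T, g) = 4*g**2 (w(T, g) = (2*g)**2 = 4*g**2)
2177 - w(-124, M(9, 0) - 71) = 2177 - 4*((9 + 0**2) - 71)**2 = 2177 - 4*((9 + 0) - 71)**2 = 2177 - 4*(9 - 71)**2 = 2177 - 4*(-62)**2 = 2177 - 4*3844 = 2177 - 1*15376 = 2177 - 15376 = -13199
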